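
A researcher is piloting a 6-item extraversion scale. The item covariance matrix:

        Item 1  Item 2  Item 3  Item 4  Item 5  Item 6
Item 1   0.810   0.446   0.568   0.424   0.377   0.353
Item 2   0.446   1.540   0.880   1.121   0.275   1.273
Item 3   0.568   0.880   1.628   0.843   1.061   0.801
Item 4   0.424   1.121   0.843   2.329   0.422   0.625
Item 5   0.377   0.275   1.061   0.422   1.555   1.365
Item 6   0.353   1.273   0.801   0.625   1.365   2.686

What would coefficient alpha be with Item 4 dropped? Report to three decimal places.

α = 0.804

Remaining items: Item 1, Item 2, Item 3, Item 5, Item 6 (k = 5).
sum of item variances = 0.810 + 1.540 + 1.628 + 1.555 + 2.686 = 8.219
total variance = 8.219 + 2 × 7.399 = 23.017
α (item deleted) = (5/4)·(1 − 8.219/23.017) = 0.804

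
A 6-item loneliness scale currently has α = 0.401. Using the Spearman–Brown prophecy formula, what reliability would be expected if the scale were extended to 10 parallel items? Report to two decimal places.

predicted reliability = 0.53

Length factor m = 10/6 = 1.6667
α' = m·α / (1 + (m−1)·α)
   = 10/6 × 0.401 / (1 + (10/6 − 1) × 0.401)
   = 0.6683 / 1.2673 = 0.53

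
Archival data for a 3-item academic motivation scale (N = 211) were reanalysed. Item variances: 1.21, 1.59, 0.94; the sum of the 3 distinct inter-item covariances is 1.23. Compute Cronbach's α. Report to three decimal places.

α = 0.595

ΣVar(i) = 1.21 + 1.59 + 0.94 = 3.74
Sum of distinct covariances = 1.23
σ²_total = ΣVar(i) + 2·Σcov = 3.74 + 2 × 1.23 = 6.20
α = (3/2)·(1 − 3.74/6.20) = 0.595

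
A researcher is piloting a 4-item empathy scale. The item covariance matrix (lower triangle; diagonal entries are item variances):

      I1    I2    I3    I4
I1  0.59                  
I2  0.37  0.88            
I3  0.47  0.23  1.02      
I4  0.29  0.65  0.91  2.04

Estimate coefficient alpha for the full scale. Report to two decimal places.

coefficient alpha = 0.75

Σσᵢ² = 0.59 + 0.88 + 1.02 + 2.04 = 4.53
Sum of off-diagonal covariances = 2.92
Var(T) = 4.53 + 2 × 2.92 = 10.37
α = (k/(k−1))·(1 − Σσᵢ²/Var(T)) = (4/3)·(1 − 4.53/10.37) = 0.75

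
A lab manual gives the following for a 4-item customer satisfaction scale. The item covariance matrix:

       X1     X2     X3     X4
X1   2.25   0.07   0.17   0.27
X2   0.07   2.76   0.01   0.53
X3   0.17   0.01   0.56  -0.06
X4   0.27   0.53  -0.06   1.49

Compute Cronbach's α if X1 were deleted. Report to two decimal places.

α = 0.25

Remaining items: X2, X3, X4 (k = 3).
sum of item variances = 2.76 + 0.56 + 1.49 = 4.81
total variance = 4.81 + 2 × 0.48 = 5.77
α (item deleted) = (3/2)·(1 − 4.81/5.77) = 0.25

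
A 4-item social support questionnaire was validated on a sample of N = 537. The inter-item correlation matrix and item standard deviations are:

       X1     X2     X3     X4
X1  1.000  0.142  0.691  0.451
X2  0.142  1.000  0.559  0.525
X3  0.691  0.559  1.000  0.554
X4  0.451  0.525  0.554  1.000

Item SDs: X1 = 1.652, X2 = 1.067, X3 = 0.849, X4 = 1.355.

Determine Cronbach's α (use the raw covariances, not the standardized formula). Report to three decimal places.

Σσ²ᵢ = 1.652² + 1.067² + 0.849² + 1.355² = 6.4244
Covariances σ_ij = r_ij · s_i · s_j:
  σ(X1,X2) = 0.142 × 1.652 × 1.067 = 0.2503
  σ(X1,X3) = 0.691 × 1.652 × 0.849 = 0.9692
  σ(X1,X4) = 0.451 × 1.652 × 1.355 = 1.0095
  σ(X2,X3) = 0.559 × 1.067 × 0.849 = 0.5064
  σ(X2,X4) = 0.525 × 1.067 × 1.355 = 0.7590
  σ(X3,X4) = 0.554 × 0.849 × 1.355 = 0.6373
σ²_T = Σσ²ᵢ + 2·Σσ_ij = 6.4244 + 2 × 4.1317 = 14.6878
α = (4/3)·(1 − 6.4244/14.6878) = 0.750

Cronbach's α = 0.750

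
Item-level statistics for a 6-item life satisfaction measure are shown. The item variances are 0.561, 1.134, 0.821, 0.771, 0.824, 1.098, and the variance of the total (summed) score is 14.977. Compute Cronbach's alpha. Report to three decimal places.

α = 0.783

Σσ²ᵢ = 0.561 + 1.134 + 0.821 + 0.771 + 0.824 + 1.098 = 5.209
α = (k/(k−1))·(1 − Σσ²ᵢ/σ²_T) = (6/5)·(1 − 5.209/14.977) = 0.783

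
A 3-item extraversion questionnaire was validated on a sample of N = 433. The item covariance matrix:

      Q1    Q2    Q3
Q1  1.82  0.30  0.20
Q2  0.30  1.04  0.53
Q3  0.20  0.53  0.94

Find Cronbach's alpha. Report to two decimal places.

α = 0.53

ΣVar(i) = 1.82 + 1.04 + 0.94 = 3.80
Sum of off-diagonal covariances = 1.03
Var(T) = 3.80 + 2 × 1.03 = 5.86
α = (k/(k−1))·(1 − ΣVar(i)/Var(T)) = (3/2)·(1 − 3.80/5.86) = 0.53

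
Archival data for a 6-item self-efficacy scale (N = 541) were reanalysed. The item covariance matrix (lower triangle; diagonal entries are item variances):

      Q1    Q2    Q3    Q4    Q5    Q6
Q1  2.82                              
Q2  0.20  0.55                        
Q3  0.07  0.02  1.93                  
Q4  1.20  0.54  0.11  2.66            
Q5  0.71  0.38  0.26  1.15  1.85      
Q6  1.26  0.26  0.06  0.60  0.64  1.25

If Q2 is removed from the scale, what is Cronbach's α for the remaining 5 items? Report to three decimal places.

α = 0.669

Remaining items: Q1, Q3, Q4, Q5, Q6 (k = 5).
Σσ²ᵢ = 2.82 + 1.93 + 2.66 + 1.85 + 1.25 = 10.51
σ²_T = 10.51 + 2 × 6.06 = 22.63
α (item deleted) = (5/4)·(1 − 10.51/22.63) = 0.669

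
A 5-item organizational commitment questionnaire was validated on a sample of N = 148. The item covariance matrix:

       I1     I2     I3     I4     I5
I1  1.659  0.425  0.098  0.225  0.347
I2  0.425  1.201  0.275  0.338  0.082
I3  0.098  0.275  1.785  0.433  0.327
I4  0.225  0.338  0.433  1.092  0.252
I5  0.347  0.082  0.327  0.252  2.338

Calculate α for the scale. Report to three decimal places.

α = 0.512

Σσᵢ² = 1.659 + 1.201 + 1.785 + 1.092 + 2.338 = 8.075
Sum of off-diagonal covariances = 2.802
Var(T) = 8.075 + 2 × 2.802 = 13.679
α = (k/(k−1))·(1 − Σσᵢ²/Var(T)) = (5/4)·(1 − 8.075/13.679) = 0.512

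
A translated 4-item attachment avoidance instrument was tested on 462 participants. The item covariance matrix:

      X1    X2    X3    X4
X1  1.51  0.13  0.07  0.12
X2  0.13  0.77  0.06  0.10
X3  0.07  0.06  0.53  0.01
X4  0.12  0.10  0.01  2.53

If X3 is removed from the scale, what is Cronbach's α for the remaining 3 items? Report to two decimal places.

α = 0.19

Remaining items: X1, X2, X4 (k = 3).
sum of item variances = 1.51 + 0.77 + 2.53 = 4.81
σ²_T = 4.81 + 2 × 0.35 = 5.51
α (item deleted) = (3/2)·(1 − 4.81/5.51) = 0.19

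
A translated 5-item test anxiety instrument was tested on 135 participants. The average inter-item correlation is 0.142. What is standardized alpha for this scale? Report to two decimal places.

Standardized α = k·r̄ / (1 + (k−1)·r̄) = 5 × 0.142 / (1 + 4 × 0.142)
  = 0.7100 / 1.5680 = 0.45

standardized alpha = 0.45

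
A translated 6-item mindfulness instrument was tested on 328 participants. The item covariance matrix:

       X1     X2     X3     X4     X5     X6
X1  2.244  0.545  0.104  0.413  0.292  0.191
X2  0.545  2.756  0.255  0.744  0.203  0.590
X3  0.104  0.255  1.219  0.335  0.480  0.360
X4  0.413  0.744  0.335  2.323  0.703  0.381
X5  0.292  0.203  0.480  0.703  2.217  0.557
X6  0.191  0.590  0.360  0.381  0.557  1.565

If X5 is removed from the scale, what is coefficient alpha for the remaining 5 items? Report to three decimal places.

Remaining items: X1, X2, X3, X4, X6 (k = 5).
Σσ²ᵢ = 2.244 + 2.756 + 1.219 + 2.323 + 1.565 = 10.107
σ²_total = 10.107 + 2 × 3.918 = 17.943
α (item deleted) = (5/4)·(1 − 10.107/17.943) = 0.546

α = 0.546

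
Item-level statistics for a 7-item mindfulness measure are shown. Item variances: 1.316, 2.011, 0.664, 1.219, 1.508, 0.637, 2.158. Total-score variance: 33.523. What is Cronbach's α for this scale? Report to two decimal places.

α = 0.84

ΣVar(i) = 1.316 + 2.011 + 0.664 + 1.219 + 1.508 + 0.637 + 2.158 = 9.513
α = (k/(k−1))·(1 − ΣVar(i)/Var(T)) = (7/6)·(1 − 9.513/33.523) = 0.84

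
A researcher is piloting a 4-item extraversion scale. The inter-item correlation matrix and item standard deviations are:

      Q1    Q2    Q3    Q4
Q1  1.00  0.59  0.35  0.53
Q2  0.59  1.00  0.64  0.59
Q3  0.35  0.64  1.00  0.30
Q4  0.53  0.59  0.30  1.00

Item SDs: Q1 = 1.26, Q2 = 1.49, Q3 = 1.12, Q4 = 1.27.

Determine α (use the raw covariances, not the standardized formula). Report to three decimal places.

α = 0.803

Σσ²ᵢ = 1.26² + 1.49² + 1.12² + 1.27² = 6.6750
Covariances σ_ij = r_ij · s_i · s_j:
  σ(Q1,Q2) = 0.59 × 1.26 × 1.49 = 1.1077
  σ(Q1,Q3) = 0.35 × 1.26 × 1.12 = 0.4939
  σ(Q1,Q4) = 0.53 × 1.26 × 1.27 = 0.8481
  σ(Q2,Q3) = 0.64 × 1.49 × 1.12 = 1.0680
  σ(Q2,Q4) = 0.59 × 1.49 × 1.27 = 1.1165
  σ(Q3,Q4) = 0.30 × 1.12 × 1.27 = 0.4267
σ²_T = Σσ²ᵢ + 2·Σσ_ij = 6.6750 + 2 × 5.0609 = 16.7968
α = (4/3)·(1 − 6.6750/16.7968) = 0.803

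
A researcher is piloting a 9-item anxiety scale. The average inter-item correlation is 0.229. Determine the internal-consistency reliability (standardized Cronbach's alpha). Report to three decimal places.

Standardized α = k·r̄ / (1 + (k−1)·r̄) = 9 × 0.229 / (1 + 8 × 0.229)
  = 2.0610 / 2.8320 = 0.728

standardized Cronbach's alpha = 0.728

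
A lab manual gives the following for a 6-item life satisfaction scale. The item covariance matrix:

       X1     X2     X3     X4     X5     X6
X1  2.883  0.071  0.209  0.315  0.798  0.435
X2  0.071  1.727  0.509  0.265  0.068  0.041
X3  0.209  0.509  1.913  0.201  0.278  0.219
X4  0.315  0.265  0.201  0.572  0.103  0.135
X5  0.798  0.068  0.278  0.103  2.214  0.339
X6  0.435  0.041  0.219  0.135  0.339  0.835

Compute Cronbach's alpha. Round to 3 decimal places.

Σσ²ᵢ = 2.883 + 1.727 + 1.913 + 0.572 + 2.214 + 0.835 = 10.144
Σ_{i<j} σ_ij = 3.986
Var(T) = 10.144 + 2 × 3.986 = 18.116
α = (k/(k−1))·(1 − Σσ²ᵢ/Var(T)) = (6/5)·(1 − 10.144/18.116) = 0.528

Cronbach's alpha = 0.528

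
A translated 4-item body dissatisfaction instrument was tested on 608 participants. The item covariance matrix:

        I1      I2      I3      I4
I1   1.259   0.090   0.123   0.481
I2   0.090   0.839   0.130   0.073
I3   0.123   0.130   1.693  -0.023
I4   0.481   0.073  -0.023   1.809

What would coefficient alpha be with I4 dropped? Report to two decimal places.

α = 0.23

Remaining items: I1, I2, I3 (k = 3).
Σσᵢ² = 1.259 + 0.839 + 1.693 = 3.791
σ²_T = 3.791 + 2 × 0.343 = 4.477
α (item deleted) = (3/2)·(1 − 3.791/4.477) = 0.23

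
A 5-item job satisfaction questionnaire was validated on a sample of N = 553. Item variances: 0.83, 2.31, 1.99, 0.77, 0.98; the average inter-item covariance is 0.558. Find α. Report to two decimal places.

α = 0.77

Σσ²ᵢ = 0.83 + 2.31 + 1.99 + 0.77 + 0.98 = 6.88
Sum of the 10 distinct covariances = 10 × 0.558 = 5.580
Var(T) = Σσ²ᵢ + 2·Σcov = 6.88 + 2 × 5.580 = 18.040
α = (5/4)·(1 − 6.88/18.040) = 0.77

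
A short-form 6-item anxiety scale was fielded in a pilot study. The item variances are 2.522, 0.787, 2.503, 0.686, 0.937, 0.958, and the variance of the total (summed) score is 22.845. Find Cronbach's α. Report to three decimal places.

Σσᵢ² = 2.522 + 0.787 + 2.503 + 0.686 + 0.937 + 0.958 = 8.393
α = (k/(k−1))·(1 − Σσᵢ²/σ²_total) = (6/5)·(1 − 8.393/22.845) = 0.759

α = 0.759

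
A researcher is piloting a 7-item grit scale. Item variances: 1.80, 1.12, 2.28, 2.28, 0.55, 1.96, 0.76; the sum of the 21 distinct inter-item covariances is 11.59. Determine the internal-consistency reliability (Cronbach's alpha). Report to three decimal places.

α = 0.797

ΣVar(i) = 1.80 + 1.12 + 2.28 + 2.28 + 0.55 + 1.96 + 0.76 = 10.75
Sum of distinct covariances = 11.59
σ²_total = ΣVar(i) + 2·Σcov = 10.75 + 2 × 11.59 = 33.93
α = (7/6)·(1 − 10.75/33.93) = 0.797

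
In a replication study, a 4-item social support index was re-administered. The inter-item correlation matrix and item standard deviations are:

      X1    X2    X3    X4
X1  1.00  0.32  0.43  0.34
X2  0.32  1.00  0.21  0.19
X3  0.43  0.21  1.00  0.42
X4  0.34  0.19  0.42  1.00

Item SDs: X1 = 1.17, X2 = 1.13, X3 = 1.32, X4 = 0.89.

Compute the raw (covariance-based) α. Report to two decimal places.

α = 0.65

Σσ²ᵢ = 1.17² + 1.13² + 1.32² + 0.89² = 5.1803
Covariances σ_ij = r_ij · s_i · s_j:
  σ(X1,X2) = 0.32 × 1.17 × 1.13 = 0.4231
  σ(X1,X3) = 0.43 × 1.17 × 1.32 = 0.6641
  σ(X1,X4) = 0.34 × 1.17 × 0.89 = 0.3540
  σ(X2,X3) = 0.21 × 1.13 × 1.32 = 0.3132
  σ(X2,X4) = 0.19 × 1.13 × 0.89 = 0.1911
  σ(X3,X4) = 0.42 × 1.32 × 0.89 = 0.4934
σ²_T = Σσ²ᵢ + 2·Σσ_ij = 5.1803 + 2 × 2.4389 = 10.0581
α = (4/3)·(1 − 5.1803/10.0581) = 0.65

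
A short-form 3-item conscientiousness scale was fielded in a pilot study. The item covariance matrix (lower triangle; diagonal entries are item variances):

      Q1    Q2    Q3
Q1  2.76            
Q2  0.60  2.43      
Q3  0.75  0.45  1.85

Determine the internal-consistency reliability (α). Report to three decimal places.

α = 0.508

Σσᵢ² = 2.76 + 2.43 + 1.85 = 7.04
Sum of off-diagonal covariances = 1.80
σ²_total = 7.04 + 2 × 1.80 = 10.64
α = (k/(k−1))·(1 − Σσᵢ²/σ²_total) = (3/2)·(1 − 7.04/10.64) = 0.508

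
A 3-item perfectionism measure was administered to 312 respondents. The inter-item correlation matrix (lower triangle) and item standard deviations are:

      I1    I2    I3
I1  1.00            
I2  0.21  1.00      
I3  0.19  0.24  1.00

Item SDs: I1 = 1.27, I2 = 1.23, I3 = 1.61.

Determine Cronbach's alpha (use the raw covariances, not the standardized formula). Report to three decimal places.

Cronbach's alpha = 0.441

Σσ²ᵢ = 1.27² + 1.23² + 1.61² = 5.7179
Covariances σ_ij = r_ij · s_i · s_j:
  σ(I1,I2) = 0.21 × 1.27 × 1.23 = 0.3280
  σ(I1,I3) = 0.19 × 1.27 × 1.61 = 0.3885
  σ(I2,I3) = 0.24 × 1.23 × 1.61 = 0.4753
σ²_T = Σσ²ᵢ + 2·Σσ_ij = 5.7179 + 2 × 1.1918 = 8.1015
α = (3/2)·(1 − 5.7179/8.1015) = 0.441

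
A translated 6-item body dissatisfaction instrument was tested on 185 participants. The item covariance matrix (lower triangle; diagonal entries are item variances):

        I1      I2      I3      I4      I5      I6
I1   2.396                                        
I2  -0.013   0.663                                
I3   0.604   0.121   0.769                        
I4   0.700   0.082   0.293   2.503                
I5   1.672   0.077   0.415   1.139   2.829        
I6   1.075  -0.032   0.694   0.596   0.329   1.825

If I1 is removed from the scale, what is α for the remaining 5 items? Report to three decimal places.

Remaining items: I2, I3, I4, I5, I6 (k = 5).
sum of item variances = 0.663 + 0.769 + 2.503 + 2.829 + 1.825 = 8.589
Var(T) = 8.589 + 2 × 3.714 = 16.017
α (item deleted) = (5/4)·(1 − 8.589/16.017) = 0.580

α = 0.580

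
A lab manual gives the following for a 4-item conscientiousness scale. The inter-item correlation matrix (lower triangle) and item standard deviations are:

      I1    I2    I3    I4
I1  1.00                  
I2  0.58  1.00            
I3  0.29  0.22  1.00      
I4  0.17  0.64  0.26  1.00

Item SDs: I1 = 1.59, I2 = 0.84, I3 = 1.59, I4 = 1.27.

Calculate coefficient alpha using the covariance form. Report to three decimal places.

α = 0.635

Σσ²ᵢ = 1.59² + 0.84² + 1.59² + 1.27² = 7.3747
Covariances σ_ij = r_ij · s_i · s_j:
  σ(I1,I2) = 0.58 × 1.59 × 0.84 = 0.7746
  σ(I1,I3) = 0.29 × 1.59 × 1.59 = 0.7331
  σ(I1,I4) = 0.17 × 1.59 × 1.27 = 0.3433
  σ(I2,I3) = 0.22 × 0.84 × 1.59 = 0.2938
  σ(I2,I4) = 0.64 × 0.84 × 1.27 = 0.6828
  σ(I3,I4) = 0.26 × 1.59 × 1.27 = 0.5250
σ²_T = Σσ²ᵢ + 2·Σσ_ij = 7.3747 + 2 × 3.3526 = 14.0799
α = (4/3)·(1 − 7.3747/14.0799) = 0.635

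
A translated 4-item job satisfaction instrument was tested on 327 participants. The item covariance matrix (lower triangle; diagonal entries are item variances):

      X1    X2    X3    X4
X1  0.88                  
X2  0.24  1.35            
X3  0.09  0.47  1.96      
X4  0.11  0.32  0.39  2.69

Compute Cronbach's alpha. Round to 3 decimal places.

Σσ²ᵢ = 0.88 + 1.35 + 1.96 + 2.69 = 6.88
Σ_{i<j} σ_ij = 1.62
Var(T) = 6.88 + 2 × 1.62 = 10.12
α = (k/(k−1))·(1 − Σσ²ᵢ/Var(T)) = (4/3)·(1 − 6.88/10.12) = 0.427

Cronbach's alpha = 0.427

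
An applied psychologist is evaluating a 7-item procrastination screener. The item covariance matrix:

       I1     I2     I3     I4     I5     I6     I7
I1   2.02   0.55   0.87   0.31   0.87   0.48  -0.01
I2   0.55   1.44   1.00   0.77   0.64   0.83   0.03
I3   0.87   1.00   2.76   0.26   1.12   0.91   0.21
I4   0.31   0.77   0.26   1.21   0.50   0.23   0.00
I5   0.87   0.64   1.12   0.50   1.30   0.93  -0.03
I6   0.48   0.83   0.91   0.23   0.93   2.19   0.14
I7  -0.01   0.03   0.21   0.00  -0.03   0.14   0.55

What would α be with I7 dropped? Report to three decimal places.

α = 0.783

Remaining items: I1, I2, I3, I4, I5, I6 (k = 6).
Σσᵢ² = 2.02 + 1.44 + 2.76 + 1.21 + 1.30 + 2.19 = 10.92
σ²_total = 10.92 + 2 × 10.27 = 31.46
α (item deleted) = (6/5)·(1 − 10.92/31.46) = 0.783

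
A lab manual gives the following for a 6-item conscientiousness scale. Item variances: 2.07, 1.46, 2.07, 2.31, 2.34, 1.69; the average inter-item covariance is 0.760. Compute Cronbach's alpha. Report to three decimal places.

Cronbach's alpha = 0.788

Σσᵢ² = 2.07 + 1.46 + 2.07 + 2.31 + 2.34 + 1.69 = 11.94
Sum of the 15 distinct covariances = 15 × 0.760 = 11.400
σ²_T = Σσᵢ² + 2·Σcov = 11.94 + 2 × 11.400 = 34.740
α = (6/5)·(1 − 11.94/34.740) = 0.788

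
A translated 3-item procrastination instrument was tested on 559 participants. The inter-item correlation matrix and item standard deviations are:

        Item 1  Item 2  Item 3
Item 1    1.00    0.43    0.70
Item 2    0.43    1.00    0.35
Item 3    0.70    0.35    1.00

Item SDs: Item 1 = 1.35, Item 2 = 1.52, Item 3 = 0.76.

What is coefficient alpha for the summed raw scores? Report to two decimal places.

α = 0.69

Σσ²ᵢ = 1.35² + 1.52² + 0.76² = 4.7105
Covariances σ_ij = r_ij · s_i · s_j:
  σ(Item 1,Item 2) = 0.43 × 1.35 × 1.52 = 0.8824
  σ(Item 1,Item 3) = 0.70 × 1.35 × 0.76 = 0.7182
  σ(Item 2,Item 3) = 0.35 × 1.52 × 0.76 = 0.4043
σ²_T = Σσ²ᵢ + 2·Σσ_ij = 4.7105 + 2 × 2.0049 = 8.7203
α = (3/2)·(1 − 4.7105/8.7203) = 0.69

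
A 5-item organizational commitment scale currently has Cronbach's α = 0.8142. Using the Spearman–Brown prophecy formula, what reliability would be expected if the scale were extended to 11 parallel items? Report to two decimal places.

predicted reliability = 0.91

Length factor m = 11/5 = 2.2000
α' = m·α / (1 + (m−1)·α)
   = 11/5 × 0.8142 / (1 + (11/5 − 1) × 0.8142)
   = 1.7912 / 1.9770 = 0.91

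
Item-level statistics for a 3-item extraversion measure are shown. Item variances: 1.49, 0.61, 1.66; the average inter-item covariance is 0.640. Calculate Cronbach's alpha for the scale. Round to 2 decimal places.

Cronbach's alpha = 0.76

Σσᵢ² = 1.49 + 0.61 + 1.66 = 3.76
Sum of the 3 distinct covariances = 3 × 0.640 = 1.920
total variance = Σσᵢ² + 2·Σcov = 3.76 + 2 × 1.920 = 7.600
α = (3/2)·(1 − 3.76/7.600) = 0.76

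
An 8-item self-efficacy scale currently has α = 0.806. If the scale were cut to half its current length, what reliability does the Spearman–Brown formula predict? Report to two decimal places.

predicted reliability = 0.68

Length factor m = 1/2
α' = m·α / (1 − (1−m)·α)
   = 1/2 × 0.806 / (1 − (1 − 1/2) × 0.806)
   = 0.4030 / 0.5970 = 0.68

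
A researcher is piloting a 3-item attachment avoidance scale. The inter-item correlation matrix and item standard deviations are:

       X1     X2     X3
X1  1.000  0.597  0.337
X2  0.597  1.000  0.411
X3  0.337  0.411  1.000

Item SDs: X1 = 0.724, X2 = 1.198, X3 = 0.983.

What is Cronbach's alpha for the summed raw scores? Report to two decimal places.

Cronbach's alpha = 0.69

Σσ²ᵢ = 0.724² + 1.198² + 0.983² = 2.9257
Covariances σ_ij = r_ij · s_i · s_j:
  σ(X1,X2) = 0.597 × 0.724 × 1.198 = 0.5178
  σ(X1,X3) = 0.337 × 0.724 × 0.983 = 0.2398
  σ(X2,X3) = 0.411 × 1.198 × 0.983 = 0.4840
σ²_T = Σσ²ᵢ + 2·Σσ_ij = 2.9257 + 2 × 1.2416 = 5.4089
α = (3/2)·(1 − 2.9257/5.4089) = 0.69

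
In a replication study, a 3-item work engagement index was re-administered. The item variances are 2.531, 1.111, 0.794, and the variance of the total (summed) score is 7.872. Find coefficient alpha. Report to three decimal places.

sum of item variances = 2.531 + 1.111 + 0.794 = 4.436
α = (k/(k−1))·(1 − sum of item variances/total variance) = (3/2)·(1 − 4.436/7.872) = 0.655

coefficient alpha = 0.655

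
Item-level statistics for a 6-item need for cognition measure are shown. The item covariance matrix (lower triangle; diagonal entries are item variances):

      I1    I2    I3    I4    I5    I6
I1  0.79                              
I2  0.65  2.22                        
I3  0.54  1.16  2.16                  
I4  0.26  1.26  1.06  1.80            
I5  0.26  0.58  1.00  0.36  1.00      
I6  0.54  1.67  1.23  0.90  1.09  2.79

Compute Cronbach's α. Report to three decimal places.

α = 0.840

Σσᵢ² = 0.79 + 2.22 + 2.16 + 1.80 + 1.00 + 2.79 = 10.76
Sum of the distinct covariances = 12.56
σ²_total = 10.76 + 2 × 12.56 = 35.88
α = (k/(k−1))·(1 − Σσᵢ²/σ²_total) = (6/5)·(1 − 10.76/35.88) = 0.840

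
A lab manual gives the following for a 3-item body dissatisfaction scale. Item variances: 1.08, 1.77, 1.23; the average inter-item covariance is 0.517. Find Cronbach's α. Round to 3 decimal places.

ΣVar(i) = 1.08 + 1.77 + 1.23 = 4.08
Sum of the 3 distinct covariances = 3 × 0.517 = 1.551
total variance = ΣVar(i) + 2·Σcov = 4.08 + 2 × 1.551 = 7.182
α = (3/2)·(1 − 4.08/7.182) = 0.648

α = 0.648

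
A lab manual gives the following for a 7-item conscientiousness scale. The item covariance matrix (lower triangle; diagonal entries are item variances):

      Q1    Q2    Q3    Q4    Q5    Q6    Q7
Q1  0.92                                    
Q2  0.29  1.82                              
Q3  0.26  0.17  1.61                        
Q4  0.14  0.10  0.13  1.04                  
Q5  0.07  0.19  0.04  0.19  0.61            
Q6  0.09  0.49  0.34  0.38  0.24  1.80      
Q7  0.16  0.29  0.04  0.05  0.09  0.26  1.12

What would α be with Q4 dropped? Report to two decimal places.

α = 0.52

Remaining items: Q1, Q2, Q3, Q5, Q6, Q7 (k = 6).
Σσᵢ² = 0.92 + 1.82 + 1.61 + 0.61 + 1.80 + 1.12 = 7.88
Var(T) = 7.88 + 2 × 3.02 = 13.92
α (item deleted) = (6/5)·(1 − 7.88/13.92) = 0.52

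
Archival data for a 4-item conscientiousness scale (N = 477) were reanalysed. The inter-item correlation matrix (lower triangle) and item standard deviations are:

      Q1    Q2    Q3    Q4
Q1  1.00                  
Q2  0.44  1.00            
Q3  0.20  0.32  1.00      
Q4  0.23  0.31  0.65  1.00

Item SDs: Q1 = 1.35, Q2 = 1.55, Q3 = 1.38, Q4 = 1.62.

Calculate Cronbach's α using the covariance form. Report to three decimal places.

α = 0.691

Σσ²ᵢ = 1.35² + 1.55² + 1.38² + 1.62² = 8.7538
Covariances σ_ij = r_ij · s_i · s_j:
  σ(Q1,Q2) = 0.44 × 1.35 × 1.55 = 0.9207
  σ(Q1,Q3) = 0.20 × 1.35 × 1.38 = 0.3726
  σ(Q1,Q4) = 0.23 × 1.35 × 1.62 = 0.5030
  σ(Q2,Q3) = 0.32 × 1.55 × 1.38 = 0.6845
  σ(Q2,Q4) = 0.31 × 1.55 × 1.62 = 0.7784
  σ(Q3,Q4) = 0.65 × 1.38 × 1.62 = 1.4531
σ²_T = Σσ²ᵢ + 2·Σσ_ij = 8.7538 + 2 × 4.7123 = 18.1784
α = (4/3)·(1 − 8.7538/18.1784) = 0.691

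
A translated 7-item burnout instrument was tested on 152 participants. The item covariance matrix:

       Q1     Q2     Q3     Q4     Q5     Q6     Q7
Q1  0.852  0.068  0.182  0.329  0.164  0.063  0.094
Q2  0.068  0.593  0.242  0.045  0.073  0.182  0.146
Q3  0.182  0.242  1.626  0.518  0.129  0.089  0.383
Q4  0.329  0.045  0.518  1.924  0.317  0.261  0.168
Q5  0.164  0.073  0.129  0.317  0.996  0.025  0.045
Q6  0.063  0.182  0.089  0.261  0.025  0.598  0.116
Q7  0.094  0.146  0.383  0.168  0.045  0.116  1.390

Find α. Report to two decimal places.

Σσ²ᵢ = 0.852 + 0.593 + 1.626 + 1.924 + 0.996 + 0.598 + 1.390 = 7.979
Sum of off-diagonal covariances = 3.639
total variance = 7.979 + 2 × 3.639 = 15.257
α = (k/(k−1))·(1 − Σσ²ᵢ/total variance) = (7/6)·(1 − 7.979/15.257) = 0.56

α = 0.56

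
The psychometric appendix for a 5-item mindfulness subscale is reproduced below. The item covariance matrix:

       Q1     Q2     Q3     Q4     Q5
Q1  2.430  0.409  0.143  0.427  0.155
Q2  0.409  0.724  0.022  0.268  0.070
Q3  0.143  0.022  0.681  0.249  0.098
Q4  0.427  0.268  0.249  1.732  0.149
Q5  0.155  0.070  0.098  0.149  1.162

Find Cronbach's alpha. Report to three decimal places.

Σσᵢ² = 2.430 + 0.724 + 0.681 + 1.732 + 1.162 = 6.729
Σ_{i<j} σ_ij = 1.990
Var(T) = 6.729 + 2 × 1.990 = 10.709
α = (k/(k−1))·(1 − Σσᵢ²/Var(T)) = (5/4)·(1 − 6.729/10.709) = 0.465

α = 0.465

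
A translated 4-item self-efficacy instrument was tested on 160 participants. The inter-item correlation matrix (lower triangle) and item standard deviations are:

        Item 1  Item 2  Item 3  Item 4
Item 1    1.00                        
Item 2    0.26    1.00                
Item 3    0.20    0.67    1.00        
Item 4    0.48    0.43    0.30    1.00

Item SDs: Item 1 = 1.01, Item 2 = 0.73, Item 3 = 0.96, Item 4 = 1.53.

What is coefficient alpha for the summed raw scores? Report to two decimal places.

coefficient alpha = 0.68

Σσ²ᵢ = 1.01² + 0.73² + 0.96² + 1.53² = 4.8155
Covariances σ_ij = r_ij · s_i · s_j:
  σ(Item 1,Item 2) = 0.26 × 1.01 × 0.73 = 0.1917
  σ(Item 1,Item 3) = 0.20 × 1.01 × 0.96 = 0.1939
  σ(Item 1,Item 4) = 0.48 × 1.01 × 1.53 = 0.7417
  σ(Item 2,Item 3) = 0.67 × 0.73 × 0.96 = 0.4695
  σ(Item 2,Item 4) = 0.43 × 0.73 × 1.53 = 0.4803
  σ(Item 3,Item 4) = 0.30 × 0.96 × 1.53 = 0.4406
σ²_T = Σσ²ᵢ + 2·Σσ_ij = 4.8155 + 2 × 2.5177 = 9.8509
α = (4/3)·(1 − 4.8155/9.8509) = 0.68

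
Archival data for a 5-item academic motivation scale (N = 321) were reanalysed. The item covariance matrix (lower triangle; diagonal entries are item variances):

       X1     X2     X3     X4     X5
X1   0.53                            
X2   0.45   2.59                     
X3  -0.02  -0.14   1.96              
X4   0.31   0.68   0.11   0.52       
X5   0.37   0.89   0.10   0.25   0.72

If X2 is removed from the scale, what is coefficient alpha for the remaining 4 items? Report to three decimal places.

coefficient alpha = 0.500

Remaining items: X1, X3, X4, X5 (k = 4).
ΣVar(i) = 0.53 + 1.96 + 0.52 + 0.72 = 3.73
Var(T) = 3.73 + 2 × 1.12 = 5.97
α (item deleted) = (4/3)·(1 − 3.73/5.97) = 0.500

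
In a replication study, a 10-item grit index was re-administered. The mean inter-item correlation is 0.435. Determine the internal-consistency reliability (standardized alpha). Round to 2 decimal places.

standardized alpha = 0.89

Standardized α = k·r̄ / (1 + (k−1)·r̄) = 10 × 0.435 / (1 + 9 × 0.435)
  = 4.3500 / 4.9150 = 0.89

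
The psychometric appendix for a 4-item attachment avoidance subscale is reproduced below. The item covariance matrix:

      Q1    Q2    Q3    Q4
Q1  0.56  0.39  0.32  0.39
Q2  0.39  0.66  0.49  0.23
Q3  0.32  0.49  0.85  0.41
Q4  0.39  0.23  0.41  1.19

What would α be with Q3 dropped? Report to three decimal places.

α = 0.684

Remaining items: Q1, Q2, Q4 (k = 3).
Σσ²ᵢ = 0.56 + 0.66 + 1.19 = 2.41
Var(T) = 2.41 + 2 × 1.01 = 4.43
α (item deleted) = (3/2)·(1 − 2.41/4.43) = 0.684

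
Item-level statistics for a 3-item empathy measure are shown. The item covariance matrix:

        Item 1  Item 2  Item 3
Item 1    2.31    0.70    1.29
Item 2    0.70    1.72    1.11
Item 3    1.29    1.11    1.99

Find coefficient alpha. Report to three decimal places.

α = 0.761

Σσ²ᵢ = 2.31 + 1.72 + 1.99 = 6.02
Σ_{i<j} σ_ij = 3.10
Var(T) = 6.02 + 2 × 3.10 = 12.22
α = (k/(k−1))·(1 − Σσ²ᵢ/Var(T)) = (3/2)·(1 − 6.02/12.22) = 0.761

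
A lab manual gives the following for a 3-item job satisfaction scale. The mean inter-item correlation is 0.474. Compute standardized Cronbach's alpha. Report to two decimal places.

Standardized α = k·r̄ / (1 + (k−1)·r̄) = 3 × 0.474 / (1 + 2 × 0.474)
  = 1.4220 / 1.9480 = 0.73

α = 0.73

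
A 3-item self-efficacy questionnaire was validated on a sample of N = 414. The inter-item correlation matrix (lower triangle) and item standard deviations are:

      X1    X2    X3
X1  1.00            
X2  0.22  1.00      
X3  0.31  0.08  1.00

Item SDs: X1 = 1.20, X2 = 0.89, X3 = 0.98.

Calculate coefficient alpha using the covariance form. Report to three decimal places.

Σσ²ᵢ = 1.20² + 0.89² + 0.98² = 3.1925
Covariances σ_ij = r_ij · s_i · s_j:
  σ(X1,X2) = 0.22 × 1.20 × 0.89 = 0.2350
  σ(X1,X3) = 0.31 × 1.20 × 0.98 = 0.3646
  σ(X2,X3) = 0.08 × 0.89 × 0.98 = 0.0698
σ²_T = Σσ²ᵢ + 2·Σσ_ij = 3.1925 + 2 × 0.6694 = 4.5313
α = (3/2)·(1 − 3.1925/4.5313) = 0.443

α = 0.443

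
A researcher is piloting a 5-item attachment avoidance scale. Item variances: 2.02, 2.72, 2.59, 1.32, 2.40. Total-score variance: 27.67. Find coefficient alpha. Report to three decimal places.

ΣVar(i) = 2.02 + 2.72 + 2.59 + 1.32 + 2.40 = 11.05
α = (k/(k−1))·(1 − ΣVar(i)/Var(T)) = (5/4)·(1 − 11.05/27.67) = 0.751

coefficient alpha = 0.751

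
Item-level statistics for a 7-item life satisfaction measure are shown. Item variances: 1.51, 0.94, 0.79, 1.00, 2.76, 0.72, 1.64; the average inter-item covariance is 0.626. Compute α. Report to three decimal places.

sum of item variances = 1.51 + 0.94 + 0.79 + 1.00 + 2.76 + 0.72 + 1.64 = 9.36
Sum of the 21 distinct covariances = 21 × 0.626 = 13.146
Var(T) = sum of item variances + 2·Σcov = 9.36 + 2 × 13.146 = 35.652
α = (7/6)·(1 − 9.36/35.652) = 0.860

α = 0.860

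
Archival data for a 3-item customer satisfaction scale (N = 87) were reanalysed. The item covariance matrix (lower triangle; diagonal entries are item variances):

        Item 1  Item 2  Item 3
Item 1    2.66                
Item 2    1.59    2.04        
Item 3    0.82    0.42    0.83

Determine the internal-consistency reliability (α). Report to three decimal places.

ΣVar(i) = 2.66 + 2.04 + 0.83 = 5.53
Sum of the distinct covariances = 2.83
σ²_T = 5.53 + 2 × 2.83 = 11.19
α = (k/(k−1))·(1 − ΣVar(i)/σ²_T) = (3/2)·(1 − 5.53/11.19) = 0.759

α = 0.759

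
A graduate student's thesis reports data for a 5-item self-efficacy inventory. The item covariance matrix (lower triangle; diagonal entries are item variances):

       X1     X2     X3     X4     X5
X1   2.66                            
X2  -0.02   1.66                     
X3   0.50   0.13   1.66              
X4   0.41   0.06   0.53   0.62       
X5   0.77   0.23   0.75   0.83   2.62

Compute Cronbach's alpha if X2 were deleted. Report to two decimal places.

Remaining items: X1, X3, X4, X5 (k = 4).
sum of item variances = 2.66 + 1.66 + 0.62 + 2.62 = 7.56
σ²_T = 7.56 + 2 × 3.79 = 15.14
α (item deleted) = (4/3)·(1 − 7.56/15.14) = 0.67

α = 0.67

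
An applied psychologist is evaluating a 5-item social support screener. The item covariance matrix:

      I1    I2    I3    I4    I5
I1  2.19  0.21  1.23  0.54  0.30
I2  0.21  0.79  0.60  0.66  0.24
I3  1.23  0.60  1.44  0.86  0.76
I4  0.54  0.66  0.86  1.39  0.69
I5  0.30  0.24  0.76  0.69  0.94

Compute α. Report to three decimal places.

α = 0.804

Σσᵢ² = 2.19 + 0.79 + 1.44 + 1.39 + 0.94 = 6.75
Σ_{i<j} σ_ij = 6.09
σ²_total = 6.75 + 2 × 6.09 = 18.93
α = (k/(k−1))·(1 − Σσᵢ²/σ²_total) = (5/4)·(1 − 6.75/18.93) = 0.804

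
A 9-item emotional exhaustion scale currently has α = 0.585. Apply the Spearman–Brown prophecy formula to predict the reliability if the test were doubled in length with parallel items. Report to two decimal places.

predicted reliability = 0.74

Length factor m = 2
α' = m·α / (1 + (m−1)·α)
   = 2 × 0.585 / (1 + (2 − 1) × 0.585)
   = 1.1700 / 1.5850 = 0.74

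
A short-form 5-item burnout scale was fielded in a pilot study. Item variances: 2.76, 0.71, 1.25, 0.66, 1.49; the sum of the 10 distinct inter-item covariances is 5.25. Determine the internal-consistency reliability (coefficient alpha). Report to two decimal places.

Σσᵢ² = 2.76 + 0.71 + 1.25 + 0.66 + 1.49 = 6.87
Sum of distinct covariances = 5.25
Var(T) = Σσᵢ² + 2·Σcov = 6.87 + 2 × 5.25 = 17.37
α = (5/4)·(1 − 6.87/17.37) = 0.76

α = 0.76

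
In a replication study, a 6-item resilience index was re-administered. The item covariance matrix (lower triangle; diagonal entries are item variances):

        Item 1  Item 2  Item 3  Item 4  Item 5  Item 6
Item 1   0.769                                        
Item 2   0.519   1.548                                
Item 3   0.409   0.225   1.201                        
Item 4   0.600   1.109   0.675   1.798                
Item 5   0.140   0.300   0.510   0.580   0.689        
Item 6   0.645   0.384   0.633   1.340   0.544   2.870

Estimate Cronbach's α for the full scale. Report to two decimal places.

Cronbach's α = 0.79

Σσ²ᵢ = 0.769 + 1.548 + 1.201 + 1.798 + 0.689 + 2.870 = 8.875
Σ_{i<j} σ_ij = 8.613
total variance = 8.875 + 2 × 8.613 = 26.101
α = (k/(k−1))·(1 − Σσ²ᵢ/total variance) = (6/5)·(1 − 8.875/26.101) = 0.79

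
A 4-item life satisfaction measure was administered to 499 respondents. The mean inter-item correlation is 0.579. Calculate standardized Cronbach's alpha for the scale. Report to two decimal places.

Standardized α = k·r̄ / (1 + (k−1)·r̄) = 4 × 0.579 / (1 + 3 × 0.579)
  = 2.3160 / 2.7370 = 0.85

standardized Cronbach's alpha = 0.85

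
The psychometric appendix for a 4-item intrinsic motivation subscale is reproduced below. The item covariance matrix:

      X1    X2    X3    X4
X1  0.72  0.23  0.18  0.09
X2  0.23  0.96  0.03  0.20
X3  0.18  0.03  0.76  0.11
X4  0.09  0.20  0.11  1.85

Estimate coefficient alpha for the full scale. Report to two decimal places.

coefficient alpha = 0.38

sum of item variances = 0.72 + 0.96 + 0.76 + 1.85 = 4.29
Σ_{i<j} σ_ij = 0.84
σ²_total = 4.29 + 2 × 0.84 = 5.97
α = (k/(k−1))·(1 − sum of item variances/σ²_total) = (4/3)·(1 − 4.29/5.97) = 0.38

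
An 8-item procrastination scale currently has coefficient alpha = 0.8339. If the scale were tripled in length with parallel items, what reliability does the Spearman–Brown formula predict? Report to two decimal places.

predicted reliability = 0.94

Length factor m = 3
α' = m·α / (1 + (m−1)·α)
   = 3 × 0.8339 / (1 + (3 − 1) × 0.8339)
   = 2.5017 / 2.6678 = 0.94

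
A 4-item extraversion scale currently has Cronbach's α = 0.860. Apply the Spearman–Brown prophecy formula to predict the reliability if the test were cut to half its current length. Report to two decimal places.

Length factor m = 1/2
α' = m·α / (1 − (1−m)·α)
   = 1/2 × 0.860 / (1 − (1 − 1/2) × 0.860)
   = 0.4300 / 0.5700 = 0.75

predicted reliability = 0.75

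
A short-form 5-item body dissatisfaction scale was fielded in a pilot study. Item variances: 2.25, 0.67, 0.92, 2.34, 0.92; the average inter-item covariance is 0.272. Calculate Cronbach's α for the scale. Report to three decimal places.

Σσᵢ² = 2.25 + 0.67 + 0.92 + 2.34 + 0.92 = 7.10
Sum of the 10 distinct covariances = 10 × 0.272 = 2.720
Var(T) = Σσᵢ² + 2·Σcov = 7.10 + 2 × 2.720 = 12.540
α = (5/4)·(1 − 7.10/12.540) = 0.542

Cronbach's α = 0.542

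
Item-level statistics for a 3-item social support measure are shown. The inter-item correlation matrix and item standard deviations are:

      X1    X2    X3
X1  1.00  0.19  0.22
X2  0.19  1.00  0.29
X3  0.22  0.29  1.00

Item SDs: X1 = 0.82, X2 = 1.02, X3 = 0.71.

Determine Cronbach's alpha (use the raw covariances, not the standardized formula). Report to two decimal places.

Σσ²ᵢ = 0.82² + 1.02² + 0.71² = 2.2169
Covariances σ_ij = r_ij · s_i · s_j:
  σ(X1,X2) = 0.19 × 0.82 × 1.02 = 0.1589
  σ(X1,X3) = 0.22 × 0.82 × 0.71 = 0.1281
  σ(X2,X3) = 0.29 × 1.02 × 0.71 = 0.2100
σ²_T = Σσ²ᵢ + 2·Σσ_ij = 2.2169 + 2 × 0.4970 = 3.2109
α = (3/2)·(1 − 2.2169/3.2109) = 0.46

Cronbach's alpha = 0.46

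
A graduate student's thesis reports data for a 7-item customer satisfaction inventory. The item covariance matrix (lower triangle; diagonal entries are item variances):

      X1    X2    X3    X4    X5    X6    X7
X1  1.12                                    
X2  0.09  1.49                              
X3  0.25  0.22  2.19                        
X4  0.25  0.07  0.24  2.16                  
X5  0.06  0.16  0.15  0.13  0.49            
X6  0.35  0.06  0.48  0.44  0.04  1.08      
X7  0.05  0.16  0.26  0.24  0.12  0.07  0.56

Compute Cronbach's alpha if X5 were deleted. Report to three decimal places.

Remaining items: X1, X2, X3, X4, X6, X7 (k = 6).
Σσᵢ² = 1.12 + 1.49 + 2.19 + 2.16 + 1.08 + 0.56 = 8.60
σ²_T = 8.60 + 2 × 3.23 = 15.06
α (item deleted) = (6/5)·(1 − 8.60/15.06) = 0.515

α = 0.515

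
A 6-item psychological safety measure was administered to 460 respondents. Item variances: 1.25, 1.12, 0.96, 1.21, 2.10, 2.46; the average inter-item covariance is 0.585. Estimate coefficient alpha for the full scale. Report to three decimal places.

sum of item variances = 1.25 + 1.12 + 0.96 + 1.21 + 2.10 + 2.46 = 9.10
Sum of the 15 distinct covariances = 15 × 0.585 = 8.775
Var(T) = sum of item variances + 2·Σcov = 9.10 + 2 × 8.775 = 26.650
α = (6/5)·(1 − 9.10/26.650) = 0.790

coefficient alpha = 0.790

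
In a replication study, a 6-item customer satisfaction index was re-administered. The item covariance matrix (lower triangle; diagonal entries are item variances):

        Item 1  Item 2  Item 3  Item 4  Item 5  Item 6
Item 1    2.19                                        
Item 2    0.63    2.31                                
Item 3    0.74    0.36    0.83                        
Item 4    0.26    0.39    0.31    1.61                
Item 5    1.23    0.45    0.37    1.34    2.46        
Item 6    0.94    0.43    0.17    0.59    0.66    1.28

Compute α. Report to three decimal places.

α = 0.749

ΣVar(i) = 2.19 + 2.31 + 0.83 + 1.61 + 2.46 + 1.28 = 10.68
Sum of the distinct covariances = 8.87
total variance = 10.68 + 2 × 8.87 = 28.42
α = (k/(k−1))·(1 − ΣVar(i)/total variance) = (6/5)·(1 − 10.68/28.42) = 0.749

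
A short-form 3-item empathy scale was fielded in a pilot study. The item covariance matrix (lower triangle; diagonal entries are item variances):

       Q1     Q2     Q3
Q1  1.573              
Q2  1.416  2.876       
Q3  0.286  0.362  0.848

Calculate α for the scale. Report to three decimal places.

α = 0.657

Σσᵢ² = 1.573 + 2.876 + 0.848 = 5.297
Sum of the distinct covariances = 2.064
σ²_T = 5.297 + 2 × 2.064 = 9.425
α = (k/(k−1))·(1 − Σσᵢ²/σ²_T) = (3/2)·(1 − 5.297/9.425) = 0.657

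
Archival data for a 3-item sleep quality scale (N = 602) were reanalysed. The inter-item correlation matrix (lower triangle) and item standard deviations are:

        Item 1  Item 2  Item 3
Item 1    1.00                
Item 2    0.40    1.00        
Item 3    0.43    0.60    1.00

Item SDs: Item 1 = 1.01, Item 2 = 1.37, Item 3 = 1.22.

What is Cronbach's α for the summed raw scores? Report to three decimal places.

Σσ²ᵢ = 1.01² + 1.37² + 1.22² = 4.3854
Covariances σ_ij = r_ij · s_i · s_j:
  σ(Item 1,Item 2) = 0.40 × 1.01 × 1.37 = 0.5535
  σ(Item 1,Item 3) = 0.43 × 1.01 × 1.22 = 0.5298
  σ(Item 2,Item 3) = 0.60 × 1.37 × 1.22 = 1.0028
σ²_T = Σσ²ᵢ + 2·Σσ_ij = 4.3854 + 2 × 2.0861 = 8.5576
α = (3/2)·(1 − 4.3854/8.5576) = 0.731

α = 0.731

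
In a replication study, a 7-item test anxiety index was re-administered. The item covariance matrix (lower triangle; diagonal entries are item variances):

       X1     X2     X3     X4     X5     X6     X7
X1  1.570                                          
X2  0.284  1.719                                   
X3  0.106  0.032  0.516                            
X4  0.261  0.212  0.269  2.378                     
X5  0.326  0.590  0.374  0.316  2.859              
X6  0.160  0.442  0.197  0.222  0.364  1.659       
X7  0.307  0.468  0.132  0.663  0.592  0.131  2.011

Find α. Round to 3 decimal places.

α = 0.588

sum of item variances = 1.570 + 1.719 + 0.516 + 2.378 + 2.859 + 1.659 + 2.011 = 12.712
Sum of off-diagonal covariances = 6.448
σ²_T = 12.712 + 2 × 6.448 = 25.608
α = (k/(k−1))·(1 − sum of item variances/σ²_T) = (7/6)·(1 − 12.712/25.608) = 0.588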